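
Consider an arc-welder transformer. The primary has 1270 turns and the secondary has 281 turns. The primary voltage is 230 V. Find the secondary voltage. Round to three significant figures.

V_s/V_p = N_s/N_p, so V_s = 230 × 281/1270 = 50.9 V.

V_s ≈ 50.9 V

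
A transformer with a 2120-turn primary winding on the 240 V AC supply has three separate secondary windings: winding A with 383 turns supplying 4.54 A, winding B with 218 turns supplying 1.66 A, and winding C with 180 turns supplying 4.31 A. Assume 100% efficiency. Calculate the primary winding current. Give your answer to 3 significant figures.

V_A = 240 × 383/2120 = 43.358 V; V_B = 240 × 218/2120 = 24.679 V; V_C = 240 × 180/2120 = 20.377 V.
P_out = V_A I_A + V_B I_B + V_C I_C = 43.358×4.54 + 24.679×1.66 + 20.377×4.31 = 196.85 + 40.968 + 87.826 = 325.64 W.
Ideal ⇒ P_in = P_out, so I_p = P_out/V_p = 325.64/240 = 1.36 A.

I_p ≈ 1.36 A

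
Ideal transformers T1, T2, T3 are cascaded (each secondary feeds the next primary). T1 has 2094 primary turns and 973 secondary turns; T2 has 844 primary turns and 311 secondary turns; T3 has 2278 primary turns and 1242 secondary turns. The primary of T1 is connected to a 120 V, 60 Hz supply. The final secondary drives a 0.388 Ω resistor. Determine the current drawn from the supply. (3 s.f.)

After T1: V = 120.00 × 973/2094 = 55.759 V.
After T2: V = 55.759 × 311/844 = 20.546 V.
After T3: V = 20.546 × 1242/2278 = 11.202 V.
I_load = 11.202/0.388 = 28.872 A, so P_out = 11.202 × 28.872 = 323.43 W.
All ideal ⇒ P_in = P_out, so I_supply = 323.43/120 = 2.70 A.

I_supply ≈ 2.70 A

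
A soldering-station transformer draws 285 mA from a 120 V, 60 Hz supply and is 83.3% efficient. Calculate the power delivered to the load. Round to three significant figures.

P_in = V_in I_in = 120 × 0.285 = 34.200 W.
P_out = η P_in = 0.833 × 34.200 = 28.5 W.

P_out ≈ 28.5 W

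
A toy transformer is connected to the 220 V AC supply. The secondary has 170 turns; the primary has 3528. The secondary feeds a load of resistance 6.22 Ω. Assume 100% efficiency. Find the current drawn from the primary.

V_s = V_p × N_s/N_p = 220 × 170/3528 = 10.601 V.
I_s = V_s/R = 10.601/6.22 = 1.7043 A.
For an ideal transformer I_p N_p = I_s N_s, so I_p = 1.7043 × 170/3528 = 0.0821 A.

I_p ≈ 0.0821 A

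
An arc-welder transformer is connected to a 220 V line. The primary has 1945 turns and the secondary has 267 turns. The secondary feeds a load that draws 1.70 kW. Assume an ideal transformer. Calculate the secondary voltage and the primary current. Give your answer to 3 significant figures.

V_s ≈ 30.2 V, I_p ≈ 7.73 A

V_s = V_p × N_s/N_p = 220 × 267/1945 = 30.201 V.
I_s = P/V_s = 1700/30.201 = 56.290 A.
I_p = I_s × N_s/N_p = 56.290 × 267/1945 = 7.73 A.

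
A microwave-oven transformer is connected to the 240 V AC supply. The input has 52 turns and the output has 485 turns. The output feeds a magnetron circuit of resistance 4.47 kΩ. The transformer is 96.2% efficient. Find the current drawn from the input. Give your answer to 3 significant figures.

I_in ≈ 4.86 A

V_out = 240 × 485/52 = 2238.5 V.
I_out = V_out/R = 2238.5/4470 = 0.50077 A.
P_out = V_out I_out = 2238.5 × 0.50077 = 1121.0 W.
P_in = P_out/η = 1121.0/0.962 = 1165.2 W.
I_in = P_in/V_in = 1165.2/240 = 4.86 A.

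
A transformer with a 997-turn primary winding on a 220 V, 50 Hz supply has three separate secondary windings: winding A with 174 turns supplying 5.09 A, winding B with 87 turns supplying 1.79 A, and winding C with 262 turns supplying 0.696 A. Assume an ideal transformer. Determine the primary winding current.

V_A = 220 × 174/997 = 38.395 V; V_B = 220 × 87/997 = 19.198 V; V_C = 220 × 262/997 = 57.813 V.
P_out = V_A I_A + V_B I_B + V_C I_C = 38.395×5.09 + 19.198×1.79 + 57.813×0.696 = 195.43 + 34.364 + 40.238 = 270.03 W.
Ideal ⇒ P_in = P_out, so I_p = P_out/V_p = 270.03/220 = 1.23 A.

I_p ≈ 1.23 A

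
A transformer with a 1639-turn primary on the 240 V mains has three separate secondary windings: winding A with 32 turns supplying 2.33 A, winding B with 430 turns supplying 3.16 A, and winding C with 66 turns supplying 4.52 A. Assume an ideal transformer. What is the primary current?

V_A = 240 × 32/1639 = 4.6858 V; V_B = 240 × 430/1639 = 62.965 V; V_C = 240 × 66/1639 = 9.6644 V.
P_out = V_A I_A + V_B I_B + V_C I_C = 4.6858×2.33 + 62.965×3.16 + 9.6644×4.52 = 10.918 + 198.97 + 43.683 = 253.57 W.
Ideal ⇒ P_in = P_out, so I_p = P_out/V_p = 253.57/240 = 1.06 A.

I_p ≈ 1.06 A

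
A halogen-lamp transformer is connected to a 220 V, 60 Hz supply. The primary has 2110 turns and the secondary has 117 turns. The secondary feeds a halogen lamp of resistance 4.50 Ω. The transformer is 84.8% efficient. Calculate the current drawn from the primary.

I_p ≈ 0.177 A

V_s = 220 × 117/2110 = 12.199 V.
I_s = V_s/R = 12.199/4.50 = 2.7109 A.
P_out = V_s I_s = 12.199 × 2.7109 = 33.070 W.
P_in = P_out/η = 33.070/0.848 = 38.998 W.
I_p = P_in/V_p = 38.998/220 = 0.177 A.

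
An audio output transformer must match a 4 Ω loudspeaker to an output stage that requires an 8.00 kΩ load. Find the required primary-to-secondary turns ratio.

N_p/N_s ≈ 44.7

Z_p/Z_s = (N_p/N_s)², so N_p/N_s = √(8000/4) = √2000 = 44.7.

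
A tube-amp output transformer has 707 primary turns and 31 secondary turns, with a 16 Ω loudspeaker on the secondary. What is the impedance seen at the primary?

Z_p = (N_p/N_s)² × Z_s = (707/31)² × 16 = 8320 Ω.

Z_p ≈ 8320 Ω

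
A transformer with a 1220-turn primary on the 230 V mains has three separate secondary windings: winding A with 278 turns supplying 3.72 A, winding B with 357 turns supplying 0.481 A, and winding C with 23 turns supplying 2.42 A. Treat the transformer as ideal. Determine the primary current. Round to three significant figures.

V_A = 230 × 278/1220 = 52.410 V; V_B = 230 × 357/1220 = 67.303 V; V_C = 230 × 23/1220 = 4.3361 V.
P_out = V_A I_A + V_B I_B + V_C I_C = 52.410×3.72 + 67.303×0.481 + 4.3361×2.42 = 194.96 + 32.373 + 10.493 = 237.83 W.
Ideal ⇒ P_in = P_out, so I_p = P_out/V_p = 237.83/230 = 1.03 A.

I_p ≈ 1.03 A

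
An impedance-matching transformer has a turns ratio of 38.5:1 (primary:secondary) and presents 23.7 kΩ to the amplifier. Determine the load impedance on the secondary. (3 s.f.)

Z_s ≈ 16.0 Ω

Z_s = Z_p/(N_p/N_s)² = 23700/38.5² = 16.0 Ω.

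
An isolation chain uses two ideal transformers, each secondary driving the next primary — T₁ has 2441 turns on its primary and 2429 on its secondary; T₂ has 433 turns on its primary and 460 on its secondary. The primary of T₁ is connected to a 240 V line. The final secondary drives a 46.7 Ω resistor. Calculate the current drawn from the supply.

I_supply ≈ 5.74 A

After T₁: V = 240.00 × 2429/2441 = 238.82 V.
After T₂: V = 238.82 × 460/433 = 253.71 V.
I_load = 253.71/46.7 = 5.4328 A, so P_out = 253.71 × 5.4328 = 1378.4 W.
All ideal ⇒ P_in = P_out, so I_supply = 1378.4/240 = 5.74 A.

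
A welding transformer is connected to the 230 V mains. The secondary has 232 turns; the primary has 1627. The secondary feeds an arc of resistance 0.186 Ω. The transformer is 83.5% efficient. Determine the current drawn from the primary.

V_s = 230 × 232/1627 = 32.797 V.
I_s = V_s/R = 32.797/0.186 = 176.33 A.
P_out = V_s I_s = 32.797 × 176.33 = 5782.9 W.
P_in = P_out/η = 5782.9/0.835 = 6925.6 W.
I_p = P_in/V_p = 6925.6/230 = 30.1 A.

I_p ≈ 30.1 A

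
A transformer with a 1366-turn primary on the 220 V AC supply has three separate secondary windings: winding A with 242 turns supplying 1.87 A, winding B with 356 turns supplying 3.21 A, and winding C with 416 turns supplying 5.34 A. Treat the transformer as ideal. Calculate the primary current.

I_p ≈ 2.79 A

V_A = 220 × 242/1366 = 38.975 V; V_B = 220 × 356/1366 = 57.335 V; V_C = 220 × 416/1366 = 66.999 V.
P_out = V_A I_A + V_B I_B + V_C I_C = 38.975×1.87 + 57.335×3.21 + 66.999×5.34 = 72.883 + 184.05 + 357.77 = 614.70 W.
Ideal ⇒ P_in = P_out, so I_p = P_out/V_p = 614.70/220 = 2.79 A.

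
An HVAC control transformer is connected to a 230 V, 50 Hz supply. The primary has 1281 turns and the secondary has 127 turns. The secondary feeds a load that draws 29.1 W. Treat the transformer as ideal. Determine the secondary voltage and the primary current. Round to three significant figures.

V_s ≈ 22.8 V, I_p ≈ 0.127 A

V_s = V_p × N_s/N_p = 230 × 127/1281 = 22.802 V.
I_s = P/V_s = 29.1/22.802 = 1.2762 A.
I_p = I_s × N_s/N_p = 1.2762 × 127/1281 = 0.127 A.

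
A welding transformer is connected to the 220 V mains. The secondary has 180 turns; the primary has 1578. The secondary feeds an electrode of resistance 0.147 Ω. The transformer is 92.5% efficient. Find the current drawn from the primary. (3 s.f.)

I_p ≈ 21.1 A

V_s = 220 × 180/1578 = 25.095 V.
I_s = V_s/R = 25.095/0.147 = 170.71 A.
P_out = V_s I_s = 25.095 × 170.71 = 4284.1 W.
P_in = P_out/η = 4284.1/0.925 = 4631.5 W.
I_p = P_in/V_p = 4631.5/220 = 21.1 A.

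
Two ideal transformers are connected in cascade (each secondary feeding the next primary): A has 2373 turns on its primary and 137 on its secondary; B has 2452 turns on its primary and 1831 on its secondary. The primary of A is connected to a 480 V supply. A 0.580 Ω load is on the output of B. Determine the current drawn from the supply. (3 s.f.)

I_supply ≈ 1.54 A

Secondary of A: V = 480.00 × 137/2373 = 27.712 V.
Secondary of B: V = 27.712 × 1831/2452 = 20.693 V.
I_load = 20.693/0.580 = 35.678 A, so P_out = 20.693 × 35.678 = 738.31 W.
All ideal ⇒ P_in = P_out, so I_supply = 738.31/480 = 1.54 A.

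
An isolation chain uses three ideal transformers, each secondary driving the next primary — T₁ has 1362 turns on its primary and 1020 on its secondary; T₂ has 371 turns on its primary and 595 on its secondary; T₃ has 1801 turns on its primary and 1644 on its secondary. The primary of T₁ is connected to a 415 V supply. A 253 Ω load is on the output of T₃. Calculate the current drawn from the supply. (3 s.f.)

I_supply ≈ 1.97 A

After T₁: V = 415.00 × 1020/1362 = 310.79 V.
After T₂: V = 310.79 × 595/371 = 498.44 V.
After T₃: V = 498.44 × 1644/1801 = 454.99 V.
I_load = 454.99/253 = 1.7984 A, so P_out = 454.99 × 1.7984 = 818.25 W.
All ideal ⇒ P_in = P_out, so I_supply = 818.25/415 = 1.97 A.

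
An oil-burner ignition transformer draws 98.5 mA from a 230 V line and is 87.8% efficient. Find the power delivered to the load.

P_in = V_p I_p = 230 × 0.0985 = 22.655 W.
P_out = η P_in = 0.878 × 22.655 = 19.9 W.

P_out ≈ 19.9 W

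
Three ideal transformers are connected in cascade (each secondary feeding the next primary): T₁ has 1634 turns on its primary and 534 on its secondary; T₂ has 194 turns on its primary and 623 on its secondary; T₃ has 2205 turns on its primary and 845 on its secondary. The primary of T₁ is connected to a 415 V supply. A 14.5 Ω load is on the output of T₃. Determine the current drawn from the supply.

After T₁: V = 415.00 × 534/1634 = 135.62 V.
After T₂: V = 135.62 × 623/194 = 435.54 V.
After T₃: V = 435.54 × 845/2205 = 166.91 V.
I_load = 166.91/14.5 = 11.511 A, so P_out = 166.91 × 11.511 = 1921.2 W.
All ideal ⇒ P_in = P_out, so I_supply = 1921.2/415 = 4.63 A.

I_supply ≈ 4.63 A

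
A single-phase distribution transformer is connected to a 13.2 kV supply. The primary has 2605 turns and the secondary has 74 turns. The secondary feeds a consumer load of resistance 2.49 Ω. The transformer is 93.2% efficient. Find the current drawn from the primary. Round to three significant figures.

I_p ≈ 4.59 A

V_s = 13200 × 74/2605 = 374.97 V.
I_s = V_s/R = 374.97/2.49 = 150.59 A.
P_out = V_s I_s = 374.97 × 150.59 = 56467 W.
P_in = P_out/η = 56467/0.932 = 60587 W.
I_p = P_in/V_p = 60587/13200 = 4.59 A.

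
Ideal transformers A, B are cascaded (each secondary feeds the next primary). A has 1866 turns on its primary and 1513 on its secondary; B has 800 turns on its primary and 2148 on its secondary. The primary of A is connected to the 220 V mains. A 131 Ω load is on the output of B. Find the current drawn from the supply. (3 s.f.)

I_supply ≈ 7.96 A

Secondary of A: V = 220.00 × 1513/1866 = 178.38 V.
Secondary of B: V = 178.38 × 2148/800 = 478.95 V.
I_load = 478.95/131 = 3.6561 A, so P_out = 478.95 × 3.6561 = 1751.1 W.
All ideal ⇒ P_in = P_out, so I_supply = 1751.1/220 = 7.96 A.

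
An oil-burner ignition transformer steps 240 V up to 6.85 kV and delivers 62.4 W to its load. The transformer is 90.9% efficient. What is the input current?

I_in ≈ 0.286 A

P_in = P_out/η = 62.4/0.909 = 68.647 W.
I_in = P_in/V_in = 68.647/240 = 0.286 A.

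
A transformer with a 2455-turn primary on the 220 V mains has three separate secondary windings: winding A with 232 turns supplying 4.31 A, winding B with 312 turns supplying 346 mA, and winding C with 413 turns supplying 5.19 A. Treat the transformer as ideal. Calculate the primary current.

V_A = 220 × 232/2455 = 20.790 V; V_B = 220 × 312/2455 = 27.959 V; V_C = 220 × 413/2455 = 37.010 V.
P_out = V_A I_A + V_B I_B + V_C I_C = 20.790×4.31 + 27.959×0.346 + 37.010×5.19 = 89.606 + 9.6739 + 192.08 = 291.36 W.
Ideal ⇒ P_in = P_out, so I_p = P_out/V_p = 291.36/220 = 1.32 A.

I_p ≈ 1.32 A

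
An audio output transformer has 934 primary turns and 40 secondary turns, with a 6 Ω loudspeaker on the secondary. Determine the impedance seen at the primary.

Z_p ≈ 3270 Ω

Z_p = (N_p/N_s)² × Z_s = (934/40)² × 6 = 3270 Ω.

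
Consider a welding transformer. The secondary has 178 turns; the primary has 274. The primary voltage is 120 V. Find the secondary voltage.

V_s/V_p = N_s/N_p, so V_s = 120 × 178/274 = 78.0 V.

V_s ≈ 78.0 V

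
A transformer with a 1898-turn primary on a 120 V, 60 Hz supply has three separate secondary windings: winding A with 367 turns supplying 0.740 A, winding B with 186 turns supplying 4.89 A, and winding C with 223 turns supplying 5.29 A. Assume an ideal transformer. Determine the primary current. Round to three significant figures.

I_p ≈ 1.24 A

V_A = 120 × 367/1898 = 23.203 V; V_B = 120 × 186/1898 = 11.760 V; V_C = 120 × 223/1898 = 14.099 V.
P_out = V_A I_A + V_B I_B + V_C I_C = 23.203×0.740 + 11.760×4.89 + 14.099×5.29 = 17.170 + 57.505 + 74.584 = 149.26 W.
Ideal ⇒ P_in = P_out, so I_p = P_out/V_p = 149.26/120 = 1.24 A.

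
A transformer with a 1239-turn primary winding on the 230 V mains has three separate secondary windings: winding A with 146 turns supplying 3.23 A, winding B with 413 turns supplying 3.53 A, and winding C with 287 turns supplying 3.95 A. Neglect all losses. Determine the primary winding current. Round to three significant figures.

I_p ≈ 2.47 A

V_A = 230 × 146/1239 = 27.103 V; V_B = 230 × 413/1239 = 76.667 V; V_C = 230 × 287/1239 = 53.277 V.
P_out = V_A I_A + V_B I_B + V_C I_C = 27.103×3.23 + 76.667×3.53 + 53.277×3.95 = 87.541 + 270.63 + 210.44 = 568.62 W.
Ideal ⇒ P_in = P_out, so I_p = P_out/V_p = 568.62/230 = 2.47 A.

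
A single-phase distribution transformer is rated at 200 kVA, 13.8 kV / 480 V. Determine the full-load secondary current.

I_s = S/V_s = 200000/480 = 417 A.

I_s ≈ 417 A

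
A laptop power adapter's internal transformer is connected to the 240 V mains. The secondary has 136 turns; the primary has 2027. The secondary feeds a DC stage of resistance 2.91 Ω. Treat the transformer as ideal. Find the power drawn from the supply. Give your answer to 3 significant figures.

P ≈ 89.1 W

V_s = V_p × N_s/N_p = 240 × 136/2027 = 16.103 V.
I_s = V_s/R = 16.103/2.91 = 5.5335 A.
I_p = I_s × N_s/N_p = 5.5335 × 136/2027 = 0.37127 A.
P = V_p I_p = 240 × 0.37127 = 89.1 W.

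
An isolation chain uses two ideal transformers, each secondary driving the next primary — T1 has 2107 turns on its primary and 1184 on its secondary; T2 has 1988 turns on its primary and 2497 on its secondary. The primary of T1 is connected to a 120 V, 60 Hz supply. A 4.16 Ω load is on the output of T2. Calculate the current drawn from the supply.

After T1: V = 120.00 × 1184/2107 = 67.432 V.
After T2: V = 67.432 × 2497/1988 = 84.697 V.
I_load = 84.697/4.16 = 20.360 A, so P_out = 84.697 × 20.360 = 1724.4 W.
All ideal ⇒ P_in = P_out, so I_supply = 1724.4/120 = 14.4 A.

I_supply ≈ 14.4 A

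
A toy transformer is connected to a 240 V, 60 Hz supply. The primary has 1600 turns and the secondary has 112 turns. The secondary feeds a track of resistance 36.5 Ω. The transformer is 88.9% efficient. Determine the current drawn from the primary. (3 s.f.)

I_p ≈ 0.0362 A

V_s = 240 × 112/1600 = 16.800 V.
I_s = V_s/R = 16.800/36.5 = 0.46027 A.
P_out = V_s I_s = 16.800 × 0.46027 = 7.7326 W.
P_in = P_out/η = 7.7326/0.889 = 8.6981 W.
I_p = P_in/V_p = 8.6981/240 = 0.0362 A.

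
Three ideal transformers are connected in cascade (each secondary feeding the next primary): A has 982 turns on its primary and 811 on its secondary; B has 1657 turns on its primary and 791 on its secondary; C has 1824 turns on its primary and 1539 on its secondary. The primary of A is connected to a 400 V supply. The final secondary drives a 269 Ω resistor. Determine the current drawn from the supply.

I_supply ≈ 0.165 A

Secondary of A: V = 400.00 × 811/982 = 330.35 V.
Secondary of B: V = 330.35 × 791/1657 = 157.70 V.
Secondary of C: V = 157.70 × 1539/1824 = 133.06 V.
I_load = 133.06/269 = 0.49463 A, so P_out = 133.06 × 0.49463 = 65.815 W.
All ideal ⇒ P_in = P_out, so I_supply = 65.815/400 = 0.165 A.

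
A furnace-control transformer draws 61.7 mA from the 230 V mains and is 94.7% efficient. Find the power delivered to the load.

P_in = V_p I_p = 230 × 0.0617 = 14.191 W.
P_out = η P_in = 0.947 × 14.191 = 13.4 W.

P_out ≈ 13.4 W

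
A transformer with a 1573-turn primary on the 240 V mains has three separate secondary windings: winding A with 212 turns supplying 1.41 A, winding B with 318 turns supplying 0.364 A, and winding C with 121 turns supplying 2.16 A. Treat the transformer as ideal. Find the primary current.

V_A = 240 × 212/1573 = 32.346 V; V_B = 240 × 318/1573 = 48.519 V; V_C = 240 × 121/1573 = 18.462 V.
P_out = V_A I_A + V_B I_B + V_C I_C = 32.346×1.41 + 48.519×0.364 + 18.462×2.16 = 45.608 + 17.661 + 39.877 = 103.15 W.
Ideal ⇒ P_in = P_out, so I_p = P_out/V_p = 103.15/240 = 0.430 A.

I_p ≈ 0.430 A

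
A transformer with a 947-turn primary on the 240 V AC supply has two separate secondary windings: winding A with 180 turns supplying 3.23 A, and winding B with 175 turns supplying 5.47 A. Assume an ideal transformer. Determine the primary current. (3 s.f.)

I_p ≈ 1.62 A

V_A = 240 × 180/947 = 45.618 V; V_B = 240 × 175/947 = 44.351 V.
P_out = V_A I_A + V_B I_B = 45.618×3.23 + 44.351×5.47 = 147.35 + 242.60 = 389.94 W.
Ideal ⇒ P_in = P_out, so I_p = P_out/V_p = 389.94/240 = 1.62 A.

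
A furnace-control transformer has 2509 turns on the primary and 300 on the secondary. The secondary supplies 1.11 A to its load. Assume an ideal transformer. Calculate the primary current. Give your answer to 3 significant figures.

For an ideal transformer I_p/I_s = N_s/N_p, so I_p = 1.11 × 300/2509 = 0.133 A.

I_p ≈ 0.133 A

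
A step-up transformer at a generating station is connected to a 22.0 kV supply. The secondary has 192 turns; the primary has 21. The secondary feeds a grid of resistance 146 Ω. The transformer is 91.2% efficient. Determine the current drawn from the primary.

I_p ≈ 13800 A

V_s = 22000 × 192/21 = 201140 V.
I_s = V_s/R = 201140/146 = 1377.7 A.
P_out = V_s I_s = 201140 × 1377.7 = 2.7711×10^8 W.
P_in = P_out/η = 2.7711×10^8/0.912 = 3.0385×10^8 W.
I_p = P_in/V_p = 3.0385×10^8/22000 = 13800 A.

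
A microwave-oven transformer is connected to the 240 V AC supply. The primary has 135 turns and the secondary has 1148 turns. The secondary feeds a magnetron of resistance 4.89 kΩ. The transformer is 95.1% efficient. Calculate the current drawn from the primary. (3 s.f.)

I_p ≈ 3.73 A

V_s = 240 × 1148/135 = 2040.9 V.
I_s = V_s/R = 2040.9/4890 = 0.41736 A.
P_out = V_s I_s = 2040.9 × 0.41736 = 851.78 W.
P_in = P_out/η = 851.78/0.951 = 895.67 W.
I_p = P_in/V_p = 895.67/240 = 3.73 A.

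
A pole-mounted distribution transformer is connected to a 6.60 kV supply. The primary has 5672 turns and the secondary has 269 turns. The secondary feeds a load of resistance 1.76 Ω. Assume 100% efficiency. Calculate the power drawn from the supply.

V_s = V_p × N_s/N_p = 6600 × 269/5672 = 313.01 V.
I_s = V_s/R = 313.01/1.76 = 177.85 A.
I_p = I_s × N_s/N_p = 177.85 × 269/5672 = 8.4346 A.
P = V_p I_p = 6600 × 8.4346 = 55700 W.

P ≈ 55700 W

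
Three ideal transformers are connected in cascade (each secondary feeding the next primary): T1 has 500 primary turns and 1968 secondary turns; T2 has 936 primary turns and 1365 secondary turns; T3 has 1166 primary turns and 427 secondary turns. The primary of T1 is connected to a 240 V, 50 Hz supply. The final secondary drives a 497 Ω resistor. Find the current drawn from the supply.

I_supply ≈ 2.13 A

After T1: V = 240.00 × 1968/500 = 944.64 V.
After T2: V = 944.64 × 1365/936 = 1377.6 V.
After T3: V = 1377.6 × 427/1166 = 504.49 V.
I_load = 504.49/497 = 1.0151 A, so P_out = 504.49 × 1.0151 = 512.09 W.
All ideal ⇒ P_in = P_out, so I_supply = 512.09/240 = 2.13 A.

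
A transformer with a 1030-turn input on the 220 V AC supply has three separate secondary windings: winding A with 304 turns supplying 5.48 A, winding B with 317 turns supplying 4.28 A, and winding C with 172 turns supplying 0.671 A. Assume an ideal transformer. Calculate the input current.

V_A = 220 × 304/1030 = 64.932 V; V_B = 220 × 317/1030 = 67.709 V; V_C = 220 × 172/1030 = 36.738 V.
P_out = V_A I_A + V_B I_B + V_C I_C = 64.932×5.48 + 67.709×4.28 + 36.738×0.671 = 355.83 + 289.79 + 24.651 = 670.27 W.
Ideal ⇒ P_in = P_out, so I_in = P_out/V_in = 670.27/220 = 3.05 A.

I_in ≈ 3.05 A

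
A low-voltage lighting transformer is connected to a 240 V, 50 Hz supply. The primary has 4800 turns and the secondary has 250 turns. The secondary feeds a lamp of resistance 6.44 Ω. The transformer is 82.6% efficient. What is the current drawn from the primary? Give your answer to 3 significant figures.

I_p ≈ 0.122 A

V_s = 240 × 250/4800 = 12.500 V.
I_s = V_s/R = 12.500/6.44 = 1.9410 A.
P_out = V_s I_s = 12.500 × 1.9410 = 24.262 W.
P_in = P_out/η = 24.262/0.826 = 29.373 W.
I_p = P_in/V_p = 29.373/240 = 0.122 A.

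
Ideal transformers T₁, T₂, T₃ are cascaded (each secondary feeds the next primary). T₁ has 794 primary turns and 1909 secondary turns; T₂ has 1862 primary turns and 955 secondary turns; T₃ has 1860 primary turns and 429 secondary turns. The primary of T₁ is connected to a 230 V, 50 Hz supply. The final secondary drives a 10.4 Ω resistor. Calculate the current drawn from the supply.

I_supply ≈ 1.79 A

After T₁: V = 230.00 × 1909/794 = 552.98 V.
After T₂: V = 552.98 × 955/1862 = 283.62 V.
After T₃: V = 283.62 × 429/1860 = 65.416 V.
I_load = 65.416/10.4 = 6.2900 A, so P_out = 65.416 × 6.2900 = 411.46 W.
All ideal ⇒ P_in = P_out, so I_supply = 411.46/230 = 1.79 A.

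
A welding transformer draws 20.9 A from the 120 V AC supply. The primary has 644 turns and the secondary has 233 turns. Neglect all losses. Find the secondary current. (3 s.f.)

I_s ≈ 57.8 A

I_s/I_p = N_p/N_s, so I_s = 20.9 × 644/233 = 57.8 A.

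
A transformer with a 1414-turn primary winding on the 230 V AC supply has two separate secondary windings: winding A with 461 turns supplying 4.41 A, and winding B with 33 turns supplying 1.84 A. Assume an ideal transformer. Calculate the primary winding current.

I_p ≈ 1.48 A

V_A = 230 × 461/1414 = 74.986 V; V_B = 230 × 33/1414 = 5.3678 V.
P_out = V_A I_A + V_B I_B = 74.986×4.41 + 5.3678×1.84 = 330.69 + 9.8767 = 340.56 W.
Ideal ⇒ P_in = P_out, so I_p = P_out/V_p = 340.56/230 = 1.48 A.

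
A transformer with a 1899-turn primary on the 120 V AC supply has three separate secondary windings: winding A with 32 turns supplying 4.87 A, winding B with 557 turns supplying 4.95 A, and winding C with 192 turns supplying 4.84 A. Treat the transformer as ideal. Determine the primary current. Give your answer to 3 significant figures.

I_p ≈ 2.02 A

V_A = 120 × 32/1899 = 2.0221 V; V_B = 120 × 557/1899 = 35.197 V; V_C = 120 × 192/1899 = 12.133 V.
P_out = V_A I_A + V_B I_B + V_C I_C = 2.0221×4.87 + 35.197×4.95 + 12.133×4.84 = 9.8477 + 174.23 + 58.722 = 242.80 W.
Ideal ⇒ P_in = P_out, so I_p = P_out/V_p = 242.80/120 = 2.02 A.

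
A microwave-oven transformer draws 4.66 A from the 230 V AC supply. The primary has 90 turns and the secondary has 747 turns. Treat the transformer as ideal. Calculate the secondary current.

I_s ≈ 0.561 A

I_s/I_p = N_p/N_s, so I_s = 4.66 × 90/747 = 0.561 A.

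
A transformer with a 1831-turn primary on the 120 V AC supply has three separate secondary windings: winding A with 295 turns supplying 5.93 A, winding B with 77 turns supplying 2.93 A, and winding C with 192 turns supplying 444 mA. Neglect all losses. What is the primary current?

V_A = 120 × 295/1831 = 19.334 V; V_B = 120 × 77/1831 = 5.0464 V; V_C = 120 × 192/1831 = 12.583 V.
P_out = V_A I_A + V_B I_B + V_C I_C = 19.334×5.93 + 5.0464×2.93 + 12.583×0.444 = 114.65 + 14.786 + 5.5870 = 135.02 W.
Ideal ⇒ P_in = P_out, so I_p = P_out/V_p = 135.02/120 = 1.13 A.

I_p ≈ 1.13 A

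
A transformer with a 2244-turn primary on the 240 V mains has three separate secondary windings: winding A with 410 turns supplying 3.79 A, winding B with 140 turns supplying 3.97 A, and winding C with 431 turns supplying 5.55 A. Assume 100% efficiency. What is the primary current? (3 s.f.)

V_A = 240 × 410/2244 = 43.850 V; V_B = 240 × 140/2244 = 14.973 V; V_C = 240 × 431/2244 = 46.096 V.
P_out = V_A I_A + V_B I_B + V_C I_C = 43.850×3.79 + 14.973×3.97 + 46.096×5.55 = 166.19 + 59.444 + 255.83 = 481.47 W.
Ideal ⇒ P_in = P_out, so I_p = P_out/V_p = 481.47/240 = 2.01 A.

I_p ≈ 2.01 A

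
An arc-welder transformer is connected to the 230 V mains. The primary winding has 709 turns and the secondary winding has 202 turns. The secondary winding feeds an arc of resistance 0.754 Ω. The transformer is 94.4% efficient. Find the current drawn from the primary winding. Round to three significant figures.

I_p ≈ 26.2 A

V_s = 230 × 202/709 = 65.529 V.
I_s = V_s/R = 65.529/0.754 = 86.908 A.
P_out = V_s I_s = 65.529 × 86.908 = 5695.0 W.
P_in = P_out/η = 5695.0/0.944 = 6032.9 W.
I_p = P_in/V_p = 6032.9/230 = 26.2 A.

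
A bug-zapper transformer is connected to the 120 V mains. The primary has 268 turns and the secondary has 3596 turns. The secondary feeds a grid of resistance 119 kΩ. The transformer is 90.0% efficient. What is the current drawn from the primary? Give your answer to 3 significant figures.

V_s = 120 × 3596/268 = 1610.1 V.
I_s = V_s/R = 1610.1/119000 = 0.013531 A.
P_out = V_s I_s = 1610.1 × 0.013531 = 21.786 W.
P_in = P_out/η = 21.786/0.900 = 24.207 W.
I_p = P_in/V_p = 24.207/120 = 0.202 A.

I_p ≈ 0.202 A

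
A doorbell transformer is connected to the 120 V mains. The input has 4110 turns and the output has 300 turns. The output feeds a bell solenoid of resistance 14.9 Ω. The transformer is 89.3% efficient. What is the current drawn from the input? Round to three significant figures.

I_in ≈ 0.0481 A

V_out = 120 × 300/4110 = 8.7591 V.
I_out = V_out/R = 8.7591/14.9 = 0.58786 A.
P_out = V_out I_out = 8.7591 × 0.58786 = 5.1491 W.
P_in = P_out/η = 5.1491/0.893 = 5.7661 W.
I_in = P_in/V_in = 5.7661/120 = 0.0481 A.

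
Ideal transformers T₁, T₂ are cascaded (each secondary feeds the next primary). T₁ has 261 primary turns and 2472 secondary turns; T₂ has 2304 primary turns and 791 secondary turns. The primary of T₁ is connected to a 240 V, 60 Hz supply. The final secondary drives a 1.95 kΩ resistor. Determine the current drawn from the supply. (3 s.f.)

After T₁: V = 240.00 × 2472/261 = 2273.1 V.
After T₂: V = 2273.1 × 791/2304 = 780.39 V.
I_load = 780.39/1950 = 0.40020 A, so P_out = 780.39 × 0.40020 = 312.31 W.
All ideal ⇒ P_in = P_out, so I_supply = 312.31/240 = 1.30 A.

I_supply ≈ 1.30 A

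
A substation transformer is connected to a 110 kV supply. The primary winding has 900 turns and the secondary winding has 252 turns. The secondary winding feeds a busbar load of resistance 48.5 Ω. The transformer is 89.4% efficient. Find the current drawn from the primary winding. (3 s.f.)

V_s = 110000 × 252/900 = 30800 V.
I_s = V_s/R = 30800/48.5 = 635.05 A.
P_out = V_s I_s = 30800 × 635.05 = 1.9560×10^7 W.
P_in = P_out/η = 1.9560×10^7/0.894 = 2.1879×10^7 W.
I_p = P_in/V_p = 2.1879×10^7/110000 = 199 A.

I_p ≈ 199 A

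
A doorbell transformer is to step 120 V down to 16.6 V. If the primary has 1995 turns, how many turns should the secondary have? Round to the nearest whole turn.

N_s/N_p = V_s/V_p, so N_s = 1995 × 16.6/120 = 276.0 ≈ 276 turns.

N_s = 276 turns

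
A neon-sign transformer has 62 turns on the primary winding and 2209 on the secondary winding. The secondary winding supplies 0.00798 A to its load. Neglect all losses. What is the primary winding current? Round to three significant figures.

For an ideal transformer I_p/I_s = N_s/N_p, so I_p = 0.00798 × 2209/62 = 0.284 A.

I_p ≈ 0.284 A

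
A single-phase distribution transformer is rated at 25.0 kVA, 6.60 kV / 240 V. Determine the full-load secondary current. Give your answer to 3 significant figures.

I_s ≈ 104 A

I_s = S/V_s = 25000/240 = 104 A.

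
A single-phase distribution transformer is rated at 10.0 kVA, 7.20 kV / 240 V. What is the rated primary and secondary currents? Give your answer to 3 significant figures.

I_p ≈ 1.39 A, I_s ≈ 41.7 A

I_p = S/V_p = 10000/7200 = 1.39 A.
I_s = S/V_s = 10000/240 = 41.7 A.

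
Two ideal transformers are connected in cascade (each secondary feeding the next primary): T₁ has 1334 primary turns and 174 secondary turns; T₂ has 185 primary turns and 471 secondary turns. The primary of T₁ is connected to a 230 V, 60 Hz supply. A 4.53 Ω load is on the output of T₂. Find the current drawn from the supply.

I_supply ≈ 5.60 A

After T₁: V = 230.00 × 174/1334 = 30.000 V.
After T₂: V = 30.000 × 471/185 = 76.378 V.
I_load = 76.378/4.53 = 16.861 A, so P_out = 76.378 × 16.861 = 1287.8 W.
All ideal ⇒ P_in = P_out, so I_supply = 1287.8/230 = 5.60 A.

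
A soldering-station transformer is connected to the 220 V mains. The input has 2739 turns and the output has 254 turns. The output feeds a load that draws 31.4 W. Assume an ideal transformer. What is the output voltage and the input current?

V_out ≈ 20.4 V, I_in ≈ 0.143 A

V_out = V_in × N_out/N_in = 220 × 254/2739 = 20.402 V.
I_out = P/V_out = 31.4/20.402 = 1.5391 A.
I_in = I_out × N_out/N_in = 1.5391 × 254/2739 = 0.143 A.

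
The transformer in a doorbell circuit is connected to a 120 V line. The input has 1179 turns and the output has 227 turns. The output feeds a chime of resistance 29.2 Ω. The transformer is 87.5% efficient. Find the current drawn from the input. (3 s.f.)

V_out = 120 × 227/1179 = 23.104 V.
I_out = V_out/R = 23.104/29.2 = 0.79124 A.
P_out = V_out I_out = 23.104 × 0.79124 = 18.281 W.
P_in = P_out/η = 18.281/0.875 = 20.893 W.
I_in = P_in/V_in = 20.893/120 = 0.174 A.

I_in ≈ 0.174 A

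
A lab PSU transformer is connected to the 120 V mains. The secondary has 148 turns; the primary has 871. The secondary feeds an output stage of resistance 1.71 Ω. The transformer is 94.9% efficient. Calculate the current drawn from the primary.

I_p ≈ 2.14 A

V_s = 120 × 148/871 = 20.390 V.
I_s = V_s/R = 20.390/1.71 = 11.924 A.
P_out = V_s I_s = 20.390 × 11.924 = 243.14 W.
P_in = P_out/η = 243.14/0.949 = 256.20 W.
I_p = P_in/V_p = 256.20/120 = 2.14 A.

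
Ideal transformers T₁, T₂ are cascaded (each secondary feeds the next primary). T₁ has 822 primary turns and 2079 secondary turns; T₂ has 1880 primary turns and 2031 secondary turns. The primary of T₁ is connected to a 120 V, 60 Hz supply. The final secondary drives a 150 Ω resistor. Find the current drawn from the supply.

After T₁: V = 120.00 × 2079/822 = 303.50 V.
After T₂: V = 303.50 × 2031/1880 = 327.88 V.
I_load = 327.88/150 = 2.1859 A, so P_out = 327.88 × 2.1859 = 716.71 W.
All ideal ⇒ P_in = P_out, so I_supply = 716.71/120 = 5.97 A.

I_supply ≈ 5.97 A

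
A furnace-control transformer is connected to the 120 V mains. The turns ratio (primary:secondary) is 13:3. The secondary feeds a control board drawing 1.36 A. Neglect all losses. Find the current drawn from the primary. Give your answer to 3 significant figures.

For an ideal transformer I_p N_p = I_s N_s, so I_p = 1.36 × 3/13 = 0.314 A.

I_p ≈ 0.314 A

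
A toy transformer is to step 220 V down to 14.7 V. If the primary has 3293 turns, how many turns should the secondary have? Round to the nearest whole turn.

N_s = 220 turns

N_s/N_p = V_s/V_p, so N_s = 3293 × 14.7/220 = 220.0 ≈ 220 turns.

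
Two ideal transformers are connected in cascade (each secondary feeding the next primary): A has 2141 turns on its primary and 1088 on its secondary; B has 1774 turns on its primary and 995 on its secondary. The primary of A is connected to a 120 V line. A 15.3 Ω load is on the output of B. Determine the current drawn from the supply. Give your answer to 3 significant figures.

After A: V = 120.00 × 1088/2141 = 60.981 V.
After B: V = 60.981 × 995/1774 = 34.203 V.
I_load = 34.203/15.3 = 2.2355 A, so P_out = 34.203 × 2.2355 = 76.460 W.
All ideal ⇒ P_in = P_out, so I_supply = 76.460/120 = 0.637 A.

I_supply ≈ 0.637 A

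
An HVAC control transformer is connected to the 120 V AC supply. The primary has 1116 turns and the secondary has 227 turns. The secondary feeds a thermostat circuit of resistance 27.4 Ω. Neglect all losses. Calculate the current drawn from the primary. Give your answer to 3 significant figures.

I_p ≈ 0.181 A

V_s = V_p × N_s/N_p = 120 × 227/1116 = 24.409 V.
I_s = V_s/R = 24.409/27.4 = 0.89082 A.
For an ideal transformer I_p N_p = I_s N_s, so I_p = 0.89082 × 227/1116 = 0.181 A.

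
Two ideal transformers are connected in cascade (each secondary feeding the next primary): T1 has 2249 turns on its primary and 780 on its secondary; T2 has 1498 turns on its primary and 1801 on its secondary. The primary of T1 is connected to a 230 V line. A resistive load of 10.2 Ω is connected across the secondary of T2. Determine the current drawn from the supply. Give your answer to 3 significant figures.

I_supply ≈ 3.92 A

After T1: V = 230.00 × 780/2249 = 79.769 V.
After T2: V = 79.769 × 1801/1498 = 95.904 V.
I_load = 95.904/10.2 = 9.4023 A, so P_out = 95.904 × 9.4023 = 901.72 W.
All ideal ⇒ P_in = P_out, so I_supply = 901.72/230 = 3.92 A.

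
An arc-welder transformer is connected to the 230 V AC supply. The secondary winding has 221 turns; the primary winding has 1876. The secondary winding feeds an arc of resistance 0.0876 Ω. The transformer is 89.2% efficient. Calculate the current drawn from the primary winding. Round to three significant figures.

V_s = 230 × 221/1876 = 27.095 V.
I_s = V_s/R = 27.095/0.0876 = 309.30 A.
P_out = V_s I_s = 27.095 × 309.30 = 8380.5 W.
P_in = P_out/η = 8380.5/0.892 = 9395.2 W.
I_p = P_in/V_p = 9395.2/230 = 40.8 A.

I_p ≈ 40.8 A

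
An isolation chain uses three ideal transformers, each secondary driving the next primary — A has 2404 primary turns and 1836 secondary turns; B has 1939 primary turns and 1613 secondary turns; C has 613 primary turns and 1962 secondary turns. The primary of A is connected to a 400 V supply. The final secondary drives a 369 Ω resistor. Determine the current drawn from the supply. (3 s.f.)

Secondary of A: V = 400.00 × 1836/2404 = 305.49 V.
Secondary of B: V = 305.49 × 1613/1939 = 254.13 V.
Secondary of C: V = 254.13 × 1962/613 = 813.38 V.
I_load = 813.38/369 = 2.2043 A, so P_out = 813.38 × 2.2043 = 1792.9 W.
All ideal ⇒ P_in = P_out, so I_supply = 1792.9/400 = 4.48 A.

I_supply ≈ 4.48 A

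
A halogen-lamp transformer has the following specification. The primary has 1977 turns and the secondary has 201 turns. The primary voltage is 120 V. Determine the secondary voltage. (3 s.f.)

V_s ≈ 12.2 V

V_s/V_p = N_s/N_p, so V_s = 120 × 201/1977 = 12.2 V.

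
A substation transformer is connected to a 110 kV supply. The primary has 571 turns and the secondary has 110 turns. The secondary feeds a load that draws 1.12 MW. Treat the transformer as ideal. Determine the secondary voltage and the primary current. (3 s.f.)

V_s ≈ 21200 V, I_p ≈ 10.2 A

V_s = V_p × N_s/N_p = 110000 × 110/571 = 21191 V.
I_s = P/V_s = 1.12×10^6/21191 = 52.853 A.
I_p = I_s × N_s/N_p = 52.853 × 110/571 = 10.2 A.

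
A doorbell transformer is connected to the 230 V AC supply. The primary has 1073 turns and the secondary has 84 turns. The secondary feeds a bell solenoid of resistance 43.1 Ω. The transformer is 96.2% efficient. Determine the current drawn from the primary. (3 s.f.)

V_s = 230 × 84/1073 = 18.006 V.
I_s = V_s/R = 18.006/43.1 = 0.41776 A.
P_out = V_s I_s = 18.006 × 0.41776 = 7.5221 W.
P_in = P_out/η = 7.5221/0.962 = 7.8192 W.
I_p = P_in/V_p = 7.8192/230 = 0.0340 A.

I_p ≈ 0.0340 A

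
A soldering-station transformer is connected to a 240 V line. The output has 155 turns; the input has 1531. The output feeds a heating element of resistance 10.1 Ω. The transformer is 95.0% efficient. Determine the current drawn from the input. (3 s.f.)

I_in ≈ 0.256 A

V_out = 240 × 155/1531 = 24.298 V.
I_out = V_out/R = 24.298/10.1 = 2.4057 A.
P_out = V_out I_out = 24.298 × 2.4057 = 58.454 W.
P_in = P_out/η = 58.454/0.950 = 61.531 W.
I_in = P_in/V_in = 61.531/240 = 0.256 A.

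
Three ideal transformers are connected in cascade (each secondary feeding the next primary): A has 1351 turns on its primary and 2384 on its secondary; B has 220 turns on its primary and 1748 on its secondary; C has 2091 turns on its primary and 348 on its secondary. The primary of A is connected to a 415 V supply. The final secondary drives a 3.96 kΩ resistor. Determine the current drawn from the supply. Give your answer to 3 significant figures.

I_supply ≈ 0.571 A

After A: V = 415.00 × 2384/1351 = 732.32 V.
After B: V = 732.32 × 1748/220 = 5818.6 V.
After C: V = 5818.6 × 348/2091 = 968.37 V.
I_load = 968.37/3960 = 0.24454 A, so P_out = 968.37 × 0.24454 = 236.80 W.
All ideal ⇒ P_in = P_out, so I_supply = 236.80/415 = 0.571 A.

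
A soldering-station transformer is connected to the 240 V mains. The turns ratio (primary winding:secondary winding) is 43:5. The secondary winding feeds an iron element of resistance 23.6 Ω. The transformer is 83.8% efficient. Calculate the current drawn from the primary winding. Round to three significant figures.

V_s = 240 × 5/43 = 27.907 V.
I_s = V_s/R = 27.907/23.6 = 1.1825 A.
P_out = V_s I_s = 27.907 × 1.1825 = 33.000 W.
P_in = P_out/η = 33.000/0.838 = 39.379 W.
I_p = P_in/V_p = 39.379/240 = 0.164 A.

I_p ≈ 0.164 A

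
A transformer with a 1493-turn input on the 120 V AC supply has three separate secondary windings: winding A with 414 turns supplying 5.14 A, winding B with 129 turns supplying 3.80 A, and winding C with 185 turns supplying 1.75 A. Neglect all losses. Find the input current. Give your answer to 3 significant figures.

V_A = 120 × 414/1493 = 33.275 V; V_B = 120 × 129/1493 = 10.368 V; V_C = 120 × 185/1493 = 14.869 V.
P_out = V_A I_A + V_B I_B + V_C I_C = 33.275×5.14 + 10.368×3.80 + 14.869×1.75 = 171.03 + 39.400 + 26.021 = 236.46 W.
Ideal ⇒ P_in = P_out, so I_in = P_out/V_in = 236.46/120 = 1.97 A.

I_in ≈ 1.97 A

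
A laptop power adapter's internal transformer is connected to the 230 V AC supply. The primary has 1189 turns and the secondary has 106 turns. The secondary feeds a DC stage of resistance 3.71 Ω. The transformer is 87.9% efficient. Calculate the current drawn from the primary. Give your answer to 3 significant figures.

V_s = 230 × 106/1189 = 20.505 V.
I_s = V_s/R = 20.505/3.71 = 5.5269 A.
P_out = V_s I_s = 20.505 × 5.5269 = 113.33 W.
P_in = P_out/η = 113.33/0.879 = 128.93 W.
I_p = P_in/V_p = 128.93/230 = 0.561 A.

I_p ≈ 0.561 A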